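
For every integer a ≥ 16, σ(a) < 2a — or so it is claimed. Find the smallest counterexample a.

a = 16: σ(16) = 31; 31 < 32.
a = 17: σ(17) = 18; 18 < 34.
a = 18: σ(18) = 39; 39 ≥ 36.
Hence a = 18 is a counterexample.

a = 18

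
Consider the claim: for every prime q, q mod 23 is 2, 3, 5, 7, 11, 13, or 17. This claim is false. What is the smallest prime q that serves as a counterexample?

q = 19

A counterexample is any prime q such that the claim fails; we check each in order.
q = 2: 2 mod 23 = 2.
q = 3: 3 mod 23 = 3.
q = 5: 5 mod 23 = 5.
q = 7: 7 mod 23 = 7.
q = 11: 11 mod 23 = 11.
q = 13: 13 mod 23 = 13.
q = 17: 17 mod 23 = 17.
q = 19: 19 mod 23 = 19 — not in {2, 3, 5, 7, 11, 13, 17}.
So q = 19 is the smallest counterexample.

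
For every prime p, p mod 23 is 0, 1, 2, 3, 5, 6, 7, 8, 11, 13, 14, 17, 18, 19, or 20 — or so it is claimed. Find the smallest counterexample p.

A counterexample is any prime p such that the claim fails; we check each in order.
The first 17 eligible values, up to p = 59, all satisfy the conclusion.
p = 61: 61 mod 23 = 15 — not in {0, 1, 2, 3, 5, 6, 7, 8, 11, 13, 14, 17, 18, 19, 20}.
So p = 61 is the smallest counterexample.

p = 61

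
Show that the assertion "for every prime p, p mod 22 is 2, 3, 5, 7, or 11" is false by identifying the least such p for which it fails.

p = 13

Check each prime p in order until the claim fails.
The first 5 eligible values, up to p = 11, all satisfy the conclusion.
p = 13: 13 mod 22 = 13 — not in {2, 3, 5, 7, 11}.
So p = 13 is the smallest counterexample.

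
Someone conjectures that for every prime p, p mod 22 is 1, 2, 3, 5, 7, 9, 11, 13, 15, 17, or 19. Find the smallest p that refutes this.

For p = 2, 3, 5, 7, …, 31, 37, 41 the conclusion holds.
p = 43: 43 mod 22 = 21 — not in {1, 2, 3, 5, 7, 9, 11, 13, 15, 17, 19}.
So p = 43 is the smallest counterexample.

p = 43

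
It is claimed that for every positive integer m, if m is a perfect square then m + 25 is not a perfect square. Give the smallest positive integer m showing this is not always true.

For m = 1, 4, 9, 16, …, 81, 100, 121 the conclusion holds.
m = 144: 144 = 12² and 144 + 25 = 169 = 13².
So m = 144 is the smallest counterexample.

m = 144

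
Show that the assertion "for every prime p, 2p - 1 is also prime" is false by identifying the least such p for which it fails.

We need the least prime p for which 2p - 1 is not prime.
For p = 2, 3 the conclusion holds.
p = 5: 2p - 1 = 9 = 3 × 3, not prime.
Thus p = 5 disproves the claim, and no smaller p works.

p = 5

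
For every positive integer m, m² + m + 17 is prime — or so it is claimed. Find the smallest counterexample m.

For m = 1, 2, 3, 4, …, 13, 14, 15 the conclusion holds.
m = 16: m² + m + 17 = 289 = 17 × 17, composite.

m = 16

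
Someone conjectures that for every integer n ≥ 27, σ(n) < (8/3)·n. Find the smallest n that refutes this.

n = 60

A counterexample is any integer n ≥ 27 such that the claim fails; we check each in order.
For n = 27, 28, 29, 30, …, 57, 58, 59 the conclusion holds.
n = 60: σ(60) = 168; 168 ≥ 160.
So n = 60 is the smallest counterexample.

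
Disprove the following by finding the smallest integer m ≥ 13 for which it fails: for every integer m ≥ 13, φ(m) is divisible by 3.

A counterexample is any integer m ≥ 13 such that φ(m) is not divisible by 3; we check each in order.
m = 13: φ(13) = 12; 12 mod 3 = 0.
m = 14: φ(14) = 6; 6 mod 3 = 0.
m = 15: φ(15) = 8; 8 mod 3 = 2.

m = 15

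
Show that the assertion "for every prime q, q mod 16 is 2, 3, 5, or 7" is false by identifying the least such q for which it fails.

q = 11

The first 4 eligible values, up to q = 7, all satisfy the conclusion.
q = 11: 11 mod 16 = 11 — not in {2, 3, 5, 7}.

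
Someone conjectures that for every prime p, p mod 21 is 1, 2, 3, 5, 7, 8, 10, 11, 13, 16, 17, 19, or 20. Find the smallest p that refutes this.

p = 67

The first 18 eligible values, up to p = 61, all satisfy the conclusion.
p = 67: 67 mod 21 = 4 — not in {1, 2, 3, 5, 7, 8, 10, 11, 13, 16, 17, 19, 20}.
Hence p = 67 is a counterexample.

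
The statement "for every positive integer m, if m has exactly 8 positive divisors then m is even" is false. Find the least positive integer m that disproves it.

m = 105

A counterexample is any positive integer m such that m has exactly 8 positive divisors but m is odd; we check each in order.
For m = 24, 30, 40, 42, …, 88, 102, 104 the conclusion holds.
m = 105: divisors of 105: 1, 3, 5, 7, 15, 21, 35, 105; 105 is odd.
Thus m = 105 disproves the claim, and no smaller m works.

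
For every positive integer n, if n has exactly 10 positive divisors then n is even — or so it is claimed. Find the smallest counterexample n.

We need the least positive integer n for which n has exactly 10 positive divisors but n is odd.
For n = 48, 80, 112, 162, 176, 208, 272, 304, 368 the conclusion holds.
n = 405: divisors of 405: 10 divisors; 405 is odd.

n = 405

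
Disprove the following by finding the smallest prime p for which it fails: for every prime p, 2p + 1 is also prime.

p = 7

Check each prime p in order until 2p + 1 is not prime.
p = 2: 2p + 1 = 5, prime.
p = 3: 2p + 1 = 7, prime.
p = 5: 2p + 1 = 11, prime.
p = 7: 2p + 1 = 15 = 3 × 5, not prime.
Thus p = 7 disproves the claim, and no smaller p works.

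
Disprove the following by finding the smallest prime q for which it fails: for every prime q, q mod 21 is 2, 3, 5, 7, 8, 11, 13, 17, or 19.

We need the least prime q for which the claim fails.
For q = 2, 3, 5, 7, 11, 13, 17, 19, 23, 29 the conclusion holds.
q = 31: 31 mod 21 = 10 — not in {2, 3, 5, 7, 8, 11, 13, 17, 19}.
Hence q = 31 is a counterexample.

q = 31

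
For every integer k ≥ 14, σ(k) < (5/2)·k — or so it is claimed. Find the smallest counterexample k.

We need the least integer k ≥ 14 for which the claim fails.
The first 10 eligible values, up to k = 23, all satisfy the conclusion.
k = 24: σ(24) = 60; 60 ≥ 60.
Hence k = 24 is a counterexample.

k = 24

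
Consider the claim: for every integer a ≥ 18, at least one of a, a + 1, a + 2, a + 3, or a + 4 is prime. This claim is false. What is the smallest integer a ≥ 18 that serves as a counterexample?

a = 18: 19 is prime.
a = 19: 19 is prime.
a = 20: 23 is prime.
a = 21: 23 is prime.
a = 22: 23 is prime.
a = 23: 23 is prime.
a = 24: 24 = 2 × 12; 25 = 5 × 5; 26 = 2 × 13; 27 = 3 × 9; 28 = 2 × 14 — all composite.
Thus a = 24 disproves the claim, and no smaller a works.

a = 24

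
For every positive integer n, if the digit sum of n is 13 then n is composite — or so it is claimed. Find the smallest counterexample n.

n = 67

Check each positive integer n in order until the digit sum of n is 13 but n is prime.
n = 49: digit sum 13; 49 is composite.
n = 58: digit sum 13; 58 is composite.
n = 67: digit sum 13; 67 is prime, not composite.
So n = 67 is the smallest counterexample.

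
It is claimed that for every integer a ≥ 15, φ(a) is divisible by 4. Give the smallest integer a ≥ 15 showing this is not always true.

A counterexample is any integer a ≥ 15 such that φ(a) is not divisible by 4; we check each in order.
For a = 15, 16, 17 the conclusion holds.
a = 18: φ(18) = 6; 6 mod 4 = 2.

a = 18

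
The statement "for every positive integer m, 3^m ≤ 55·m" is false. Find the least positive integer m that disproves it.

m = 6

We need the least positive integer m for which 3^m > 55·m.
m = 1: 3^m = 3 and 55·m = 55, so 3 ≤ 55.
m = 2: 3^m = 9 and 55·m = 110, so 9 ≤ 110.
m = 3: 3^m = 27 and 55·m = 165, so 27 ≤ 165.
m = 4: 3^m = 81 and 55·m = 220, so 81 ≤ 220.
m = 5: 3^m = 243 and 55·m = 275, so 243 ≤ 275.
m = 6: 3^m = 729 and 55·m = 330, so 729 > 330.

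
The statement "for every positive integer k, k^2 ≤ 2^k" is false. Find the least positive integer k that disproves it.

k = 3

We need the least positive integer k for which k^2 > 2^k.
k = 1: k^2 = 1 and 2^k = 2, so 1 ≤ 2.
k = 2: k^2 = 4 and 2^k = 4, so 4 ≤ 4.
k = 3: k^2 = 9 and 2^k = 8, so 9 > 8.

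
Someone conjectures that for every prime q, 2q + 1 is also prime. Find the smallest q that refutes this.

q = 2: 2q + 1 = 5, prime.
q = 3: 2q + 1 = 7, prime.
q = 5: 2q + 1 = 11, prime.
q = 7: 2q + 1 = 15 = 3 × 5, not prime.
Thus q = 7 disproves the claim, and no smaller q works.

q = 7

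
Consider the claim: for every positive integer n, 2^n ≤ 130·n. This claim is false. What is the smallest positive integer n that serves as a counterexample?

For n = 1, 2, 3, 4, 5, 6, 7, 8, 9, 10 the conclusion holds.
n = 11: 2^n = 2048 and 130·n = 1430, so 2048 > 1430.
Thus n = 11 disproves the claim, and no smaller n works.

n = 11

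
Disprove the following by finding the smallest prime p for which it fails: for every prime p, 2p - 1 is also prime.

p = 5

A counterexample is any prime p such that 2p - 1 is not prime; we check each in order.
For p = 2, 3 the conclusion holds.
p = 5: 2p - 1 = 9 = 3 × 3, not prime.
Thus p = 5 disproves the claim, and no smaller p works.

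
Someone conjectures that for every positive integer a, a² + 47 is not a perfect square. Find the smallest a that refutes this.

a = 23

We need the least positive integer a for which a² + 47 is a perfect square.
The first 22 eligible values, up to a = 22, all satisfy the conclusion.
a = 23: 23² + 47 = 576 = 24², a perfect square.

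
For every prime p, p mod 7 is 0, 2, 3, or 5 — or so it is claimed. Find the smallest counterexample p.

p = 11

A counterexample is any prime p such that the claim fails; we check each in order.
The first 4 eligible values, up to p = 7, all satisfy the conclusion.
p = 11: 11 mod 7 = 4 — not in {0, 2, 3, 5}.
So p = 11 is the smallest counterexample.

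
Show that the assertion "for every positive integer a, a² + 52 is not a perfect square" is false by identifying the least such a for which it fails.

We need the least positive integer a for which a² + 52 is a perfect square.
For a = 1, 2, 3, 4, …, 9, 10, 11 the conclusion holds.
a = 12: 12² + 52 = 196 = 14², a perfect square.
So a = 12 is the smallest counterexample.

a = 12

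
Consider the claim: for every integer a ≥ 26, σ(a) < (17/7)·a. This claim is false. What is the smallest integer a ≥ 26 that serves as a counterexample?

For a = 26, 27, 28, 29, 30, 31, 32, 33, 34, 35 the conclusion holds.
a = 36: σ(36) = 91; 91 ≥ 612/7.
Thus a = 36 disproves the claim, and no smaller a works.

a = 36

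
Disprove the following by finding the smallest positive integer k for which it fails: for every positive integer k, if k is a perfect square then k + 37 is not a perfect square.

k = 324

For k = 1, 4, 9, 16, …, 225, 256, 289 the conclusion holds.
k = 324: 324 = 18² and 324 + 37 = 361 = 19².
So k = 324 is the smallest counterexample.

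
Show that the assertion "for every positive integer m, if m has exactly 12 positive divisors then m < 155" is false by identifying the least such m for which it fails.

We need the least positive integer m for which m has exactly 12 positive divisors but the claim fails.
The first 10 eligible values, up to m = 150, all satisfy the conclusion.
m = 156: τ(156) = 12; 156 ≥ 155.

m = 156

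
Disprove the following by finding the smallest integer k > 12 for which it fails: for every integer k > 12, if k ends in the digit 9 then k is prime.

k = 39

Check each integer k > 12 in order until k ends in the digit 9 but k is not prime.
For k = 19, 29 the conclusion holds.
k = 39: 39 ends in 9; 39 = 3 × 13, composite.
So k = 39 is the smallest counterexample.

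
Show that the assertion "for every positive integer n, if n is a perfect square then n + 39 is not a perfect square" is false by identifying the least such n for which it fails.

n = 25

Check each positive integer n in order until n is a perfect square but n + 39 is a perfect square.
For n = 1, 4, 9, 16 the conclusion holds.
n = 25: 25 = 5² and 25 + 39 = 64 = 8².
So n = 25 is the smallest counterexample.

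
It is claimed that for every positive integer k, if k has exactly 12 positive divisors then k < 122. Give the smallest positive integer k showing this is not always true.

k = 126

We need the least positive integer k for which k has exactly 12 positive divisors but the claim fails.
The first 6 eligible values, up to k = 108, all satisfy the conclusion.
k = 126: τ(126) = 12; 126 ≥ 122.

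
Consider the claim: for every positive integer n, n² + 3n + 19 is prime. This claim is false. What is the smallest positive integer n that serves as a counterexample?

We need the least positive integer n for which n² + 3n + 19 is not prime.
For n = 1, 2, 3, 4, …, 12, 13, 14 the conclusion holds.
n = 15: n² + 3n + 19 = 289 = 17 × 17, composite.

n = 15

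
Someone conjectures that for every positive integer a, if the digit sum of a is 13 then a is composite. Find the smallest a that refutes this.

a = 67

a = 49: digit sum 13; 49 is composite.
a = 58: digit sum 13; 58 is composite.
a = 67: digit sum 13; 67 is prime, not composite.
Hence a = 67 is a counterexample.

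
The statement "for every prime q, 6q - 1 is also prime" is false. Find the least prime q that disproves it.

We need the least prime q for which 6q - 1 is not prime.
The first 4 eligible values, up to q = 7, all satisfy the conclusion.
q = 11: 6q - 1 = 65 = 5 × 13, not prime.

q = 11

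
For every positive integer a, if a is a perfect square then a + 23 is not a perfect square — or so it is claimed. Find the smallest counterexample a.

A counterexample is any positive integer a such that a is a perfect square but a + 23 is a perfect square; we check each in order.
The first 10 eligible values, up to a = 100, all satisfy the conclusion.
a = 121: 121 = 11² and 121 + 23 = 144 = 12².

a = 121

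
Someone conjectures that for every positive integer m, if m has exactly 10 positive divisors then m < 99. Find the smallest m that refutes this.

A counterexample is any positive integer m such that m has exactly 10 positive divisors but the claim fails; we check each in order.
m = 48: τ(48) = 10; 48 < 99.
m = 80: τ(80) = 10; 80 < 99.
m = 112: τ(112) = 10; 112 ≥ 99.
Hence m = 112 is a counterexample.

m = 112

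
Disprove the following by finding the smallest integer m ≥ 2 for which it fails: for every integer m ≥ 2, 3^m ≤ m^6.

A counterexample is any integer m ≥ 2 such that 3^m > m^6; we check each in order.
The first 13 eligible values, up to m = 14, all satisfy the conclusion.
m = 15: 3^m = 14348907 and m^6 = 11390625, so 14348907 > 11390625.

m = 15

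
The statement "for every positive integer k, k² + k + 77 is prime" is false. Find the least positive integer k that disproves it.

k = 6

Check each positive integer k in order until k² + k + 77 is not prime.
For k = 1, 2, 3, 4, 5 the conclusion holds.
k = 6: k² + k + 77 = 119 = 7 × 17, composite.
Thus k = 6 disproves the claim, and no smaller k works.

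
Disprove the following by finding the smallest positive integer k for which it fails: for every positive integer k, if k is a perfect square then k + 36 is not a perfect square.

We need the least positive integer k for which k is a perfect square but k + 36 is a perfect square.
For k = 1, 4, 9, 16, 25, 36, 49 the conclusion holds.
k = 64: 64 = 8² and 64 + 36 = 100 = 10².
Hence k = 64 is a counterexample.

k = 64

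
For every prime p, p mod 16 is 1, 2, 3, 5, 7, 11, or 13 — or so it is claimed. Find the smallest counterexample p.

Check each prime p in order until the claim fails.
For p = 2, 3, 5, 7, 11, 13, 17, 19, 23, 29 the conclusion holds.
p = 31: 31 mod 16 = 15 — not in {1, 2, 3, 5, 7, 11, 13}.

p = 31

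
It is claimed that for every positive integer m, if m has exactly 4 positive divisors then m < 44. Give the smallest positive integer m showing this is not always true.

We need the least positive integer m for which m has exactly 4 positive divisors but the claim fails.
The first 14 eligible values, up to m = 39, all satisfy the conclusion.
m = 46: τ(46) = 4; 46 ≥ 44.
Hence m = 46 is a counterexample.

m = 46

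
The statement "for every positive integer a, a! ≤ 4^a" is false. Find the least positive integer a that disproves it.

a = 9

A counterexample is any positive integer a such that a! > 4^a; we check each in order.
The first 8 eligible values, up to a = 8, all satisfy the conclusion.
a = 9: a! = 362880 and 4^a = 262144, so 362880 > 262144.
Hence a = 9 is a counterexample.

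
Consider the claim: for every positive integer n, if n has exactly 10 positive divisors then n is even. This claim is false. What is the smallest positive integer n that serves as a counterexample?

n = 405

For n = 48, 80, 112, 162, 176, 208, 272, 304, 368 the conclusion holds.
n = 405: divisors of 405: 10 divisors; 405 is odd.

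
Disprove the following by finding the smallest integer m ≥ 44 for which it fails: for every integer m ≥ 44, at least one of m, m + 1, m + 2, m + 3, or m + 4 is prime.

m = 48

m = 44: 47 is prime.
m = 45: 47 is prime.
m = 46: 47 is prime.
m = 47: 47 is prime.
m = 48: 48 = 2 × 24; 49 = 7 × 7; 50 = 2 × 25; 51 = 3 × 17; 52 = 2 × 26 — all composite.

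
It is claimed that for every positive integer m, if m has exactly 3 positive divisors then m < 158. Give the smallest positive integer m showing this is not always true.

Check each positive integer m in order until m has exactly 3 positive divisors but the claim fails.
For m = 4, 9, 25, 49, 121 the conclusion holds.
m = 169: τ(169) = 3; 169 ≥ 158.

m = 169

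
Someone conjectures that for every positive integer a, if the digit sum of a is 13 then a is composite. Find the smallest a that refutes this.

Check each positive integer a in order until the digit sum of a is 13 but a is prime.
a = 49: digit sum 13; 49 is composite.
a = 58: digit sum 13; 58 is composite.
a = 67: digit sum 13; 67 is prime, not composite.

a = 67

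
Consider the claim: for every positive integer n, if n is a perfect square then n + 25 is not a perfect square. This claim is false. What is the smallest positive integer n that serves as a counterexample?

A counterexample is any positive integer n such that n is a perfect square but n + 25 is a perfect square; we check each in order.
The first 11 eligible values, up to n = 121, all satisfy the conclusion.
n = 144: 144 = 12² and 144 + 25 = 169 = 13².

n = 144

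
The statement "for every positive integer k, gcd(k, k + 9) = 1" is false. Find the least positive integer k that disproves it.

k = 3

We need the least positive integer k for which gcd(k, k + 9) > 1.
k = 1: gcd(1, 10) = 1.
k = 2: gcd(2, 11) = 1.
k = 3: gcd(3, 12) = 3.
So k = 3 is the smallest counterexample.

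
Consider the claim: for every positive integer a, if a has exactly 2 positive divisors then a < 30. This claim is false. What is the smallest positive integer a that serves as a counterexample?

a = 31

Check each positive integer a in order until a has exactly 2 positive divisors but the claim fails.
For a = 2, 3, 5, 7, 11, 13, 17, 19, 23, 29 the conclusion holds.
a = 31: τ(31) = 2; 31 ≥ 30.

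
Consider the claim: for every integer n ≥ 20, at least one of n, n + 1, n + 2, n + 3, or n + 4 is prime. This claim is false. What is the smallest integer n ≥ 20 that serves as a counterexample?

n = 20: 23 is prime.
n = 21: 23 is prime.
n = 22: 23 is prime.
n = 23: 23 is prime.
n = 24: 24 = 2 × 12; 25 = 5 × 5; 26 = 2 × 13; 27 = 3 × 9; 28 = 2 × 14 — all composite.
Thus n = 24 disproves the claim, and no smaller n works.

n = 24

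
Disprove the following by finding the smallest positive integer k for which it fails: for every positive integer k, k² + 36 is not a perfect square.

k = 8

A counterexample is any positive integer k such that k² + 36 is a perfect square; we check each in order.
k = 1: 1² + 36 = 37, not a perfect square.
k = 2: 2² + 36 = 40, not a perfect square.
k = 3: 3² + 36 = 45, not a perfect square.
k = 4: 4² + 36 = 52, not a perfect square.
k = 5: 5² + 36 = 61, not a perfect square.
k = 6: 6² + 36 = 72, not a perfect square.
k = 7: 7² + 36 = 85, not a perfect square.
k = 8: 8² + 36 = 100 = 10², a perfect square.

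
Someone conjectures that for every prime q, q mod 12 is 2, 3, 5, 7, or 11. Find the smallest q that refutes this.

q = 13

A counterexample is any prime q such that the claim fails; we check each in order.
q = 2: 2 mod 12 = 2.
q = 3: 3 mod 12 = 3.
q = 5: 5 mod 12 = 5.
q = 7: 7 mod 12 = 7.
q = 11: 11 mod 12 = 11.
q = 13: 13 mod 12 = 1 — not in {2, 3, 5, 7, 11}.
Hence q = 13 is a counterexample.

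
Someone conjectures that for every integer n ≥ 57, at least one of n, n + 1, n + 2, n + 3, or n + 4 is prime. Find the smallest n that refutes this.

n = 62

n = 57: 59 is prime.
n = 58: 59 is prime.
n = 59: 59 is prime.
n = 60: 61 is prime.
n = 61: 61 is prime.
n = 62: 62 = 2 × 31; 63 = 3 × 21; 64 = 2 × 32; 65 = 5 × 13; 66 = 2 × 33 — all composite.
So n = 62 is the smallest counterexample.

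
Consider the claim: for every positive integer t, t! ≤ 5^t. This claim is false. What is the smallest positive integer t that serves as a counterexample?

A counterexample is any positive integer t such that t! > 5^t; we check each in order.
The first 11 eligible values, up to t = 11, all satisfy the conclusion.
t = 12: t! = 479001600 and 5^t = 244140625, so 479001600 > 244140625.

t = 12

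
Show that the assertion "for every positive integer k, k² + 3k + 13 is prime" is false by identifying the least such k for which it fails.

We need the least positive integer k for which k² + 3k + 13 is not prime.
The first 8 eligible values, up to k = 8, all satisfy the conclusion.
k = 9: k² + 3k + 13 = 121 = 11 × 11, composite.
So k = 9 is the smallest counterexample.

k = 9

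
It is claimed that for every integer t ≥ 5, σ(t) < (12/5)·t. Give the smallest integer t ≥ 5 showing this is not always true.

t = 24

A counterexample is any integer t ≥ 5 such that the claim fails; we check each in order.
The first 19 eligible values, up to t = 23, all satisfy the conclusion.
t = 24: σ(24) = 60; 60 ≥ 288/5.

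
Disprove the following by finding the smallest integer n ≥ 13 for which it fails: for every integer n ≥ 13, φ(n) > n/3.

n = 18

Check each integer n ≥ 13 in order until the claim fails.
For n = 13, 14, 15, 16, 17 the conclusion holds.
n = 18: φ(18) = 6 and 18/3 = 6, so φ(18) ≤ 18/3.
Thus n = 18 disproves the claim, and no smaller n works.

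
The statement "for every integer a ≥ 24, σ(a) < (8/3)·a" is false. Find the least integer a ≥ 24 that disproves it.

For a = 24, 25, 26, 27, …, 57, 58, 59 the conclusion holds.
a = 60: σ(60) = 168; 168 ≥ 160.

a = 60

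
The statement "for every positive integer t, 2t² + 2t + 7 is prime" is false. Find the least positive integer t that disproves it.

Check each positive integer t in order until 2t² + 2t + 7 is not prime.
For t = 1, 2, 3, 4, 5 the conclusion holds.
t = 6: 2t² + 2t + 7 = 91 = 7 × 13, composite.
Hence t = 6 is a counterexample.

t = 6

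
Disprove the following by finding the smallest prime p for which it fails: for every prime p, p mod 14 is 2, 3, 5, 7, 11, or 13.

The first 8 eligible values, up to p = 19, all satisfy the conclusion.
p = 23: 23 mod 14 = 9 — not in {2, 3, 5, 7, 11, 13}.
Thus p = 23 disproves the claim, and no smaller p works.

p = 23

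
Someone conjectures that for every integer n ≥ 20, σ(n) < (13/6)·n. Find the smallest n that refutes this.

n = 24

A counterexample is any integer n ≥ 20 such that the claim fails; we check each in order.
n = 20: σ(20) = 42; 42 < 130/3.
n = 21: σ(21) = 32; 32 < 91/2.
n = 22: σ(22) = 36; 36 < 143/3.
n = 23: σ(23) = 24; 24 < 299/6.
n = 24: σ(24) = 60; 60 ≥ 52.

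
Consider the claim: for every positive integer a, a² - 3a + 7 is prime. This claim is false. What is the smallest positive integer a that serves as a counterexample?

a = 6

We need the least positive integer a for which a² - 3a + 7 is not prime.
a = 1: a² - 3a + 7 = 5, prime.
a = 2: a² - 3a + 7 = 5, prime.
a = 3: a² - 3a + 7 = 7, prime.
a = 4: a² - 3a + 7 = 11, prime.
a = 5: a² - 3a + 7 = 17, prime.
a = 6: a² - 3a + 7 = 25 = 5 × 5, composite.
Thus a = 6 disproves the claim, and no smaller a works.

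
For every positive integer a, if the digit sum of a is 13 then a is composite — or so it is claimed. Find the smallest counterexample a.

Check each positive integer a in order until the digit sum of a is 13 but a is prime.
a = 49: digit sum 13; 49 is composite.
a = 58: digit sum 13; 58 is composite.
a = 67: digit sum 13; 67 is prime, not composite.
Hence a = 67 is a counterexample.

a = 67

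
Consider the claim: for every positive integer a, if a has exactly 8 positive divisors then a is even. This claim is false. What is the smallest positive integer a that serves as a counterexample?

Check each positive integer a in order until a has exactly 8 positive divisors but a is odd.
The first 12 eligible values, up to a = 104, all satisfy the conclusion.
a = 105: divisors of 105: 1, 3, 5, 7, 15, 21, 35, 105; 105 is odd.
Thus a = 105 disproves the claim, and no smaller a works.

a = 105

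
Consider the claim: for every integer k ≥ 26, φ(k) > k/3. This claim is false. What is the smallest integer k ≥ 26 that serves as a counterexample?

k = 30

Check each integer k ≥ 26 in order until the claim fails.
The first 4 eligible values, up to k = 29, all satisfy the conclusion.
k = 30: φ(30) = 8 and 30/3 = 10, so φ(30) ≤ 30/3.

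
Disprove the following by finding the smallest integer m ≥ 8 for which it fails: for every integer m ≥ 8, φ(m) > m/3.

Check each integer m ≥ 8 in order until the claim fails.
For m = 8, 9, 10, 11 the conclusion holds.
m = 12: φ(12) = 4 and 12/3 = 4, so φ(12) ≤ 12/3.

m = 12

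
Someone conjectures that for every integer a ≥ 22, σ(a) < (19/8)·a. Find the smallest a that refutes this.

A counterexample is any integer a ≥ 22 such that the claim fails; we check each in order.
For a = 22, 23 the conclusion holds.
a = 24: σ(24) = 60; 60 ≥ 57.
Thus a = 24 disproves the claim, and no smaller a works.

a = 24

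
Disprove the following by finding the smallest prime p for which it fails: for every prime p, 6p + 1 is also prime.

p = 19

Check each prime p in order until 6p + 1 is not prime.
For p = 2, 3, 5, 7, 11, 13, 17 the conclusion holds.
p = 19: 6p + 1 = 115 = 5 × 23, not prime.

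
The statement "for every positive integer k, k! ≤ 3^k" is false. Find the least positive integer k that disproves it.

For k = 1, 2, 3, 4, 5, 6 the conclusion holds.
k = 7: k! = 5040 and 3^k = 2187, so 5040 > 2187.

k = 7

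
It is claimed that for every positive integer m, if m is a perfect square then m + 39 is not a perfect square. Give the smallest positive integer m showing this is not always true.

Check each positive integer m in order until m is a perfect square but m + 39 is a perfect square.
The first 4 eligible values, up to m = 16, all satisfy the conclusion.
m = 25: 25 = 5² and 25 + 39 = 64 = 8².
Hence m = 25 is a counterexample.

m = 25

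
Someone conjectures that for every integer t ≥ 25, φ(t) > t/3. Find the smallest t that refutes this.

Check each integer t ≥ 25 in order until the claim fails.
The first 5 eligible values, up to t = 29, all satisfy the conclusion.
t = 30: φ(30) = 8 and 30/3 = 10, so φ(30) ≤ 30/3.
Thus t = 30 disproves the claim, and no smaller t works.

t = 30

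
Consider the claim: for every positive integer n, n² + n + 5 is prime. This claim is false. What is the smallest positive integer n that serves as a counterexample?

n = 4

We need the least positive integer n for which n² + n + 5 is not prime.
n = 1: n² + n + 5 = 7, prime.
n = 2: n² + n + 5 = 11, prime.
n = 3: n² + n + 5 = 17, prime.
n = 4: n² + n + 5 = 25 = 5 × 5, composite.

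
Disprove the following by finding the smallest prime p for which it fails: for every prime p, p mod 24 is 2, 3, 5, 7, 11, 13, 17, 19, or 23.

p = 73

A counterexample is any prime p such that the claim fails; we check each in order.
For p = 2, 3, 5, 7, …, 61, 67, 71 the conclusion holds.
p = 73: 73 mod 24 = 1 — not in {2, 3, 5, 7, 11, 13, 17, 19, 23}.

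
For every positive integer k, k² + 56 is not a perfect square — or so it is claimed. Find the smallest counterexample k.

We need the least positive integer k for which k² + 56 is a perfect square.
k = 1: 1² + 56 = 57, not a perfect square.
k = 2: 2² + 56 = 60, not a perfect square.
k = 3: 3² + 56 = 65, not a perfect square.
k = 4: 4² + 56 = 72, not a perfect square.
k = 5: 5² + 56 = 81 = 9², a perfect square.

k = 5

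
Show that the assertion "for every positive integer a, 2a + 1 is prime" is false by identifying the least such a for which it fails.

a = 4

We need the least positive integer a for which 2a + 1 is not prime.
For a = 1, 2, 3 the conclusion holds.
a = 4: 2a + 1 = 9 = 3 × 3, composite.
Hence a = 4 is a counterexample.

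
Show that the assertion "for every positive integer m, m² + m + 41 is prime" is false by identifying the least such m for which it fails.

Check each positive integer m in order until m² + m + 41 is not prime.
For m = 1, 2, 3, 4, …, 37, 38, 39 the conclusion holds.
m = 40: m² + m + 41 = 1681 = 41 × 41, composite.
Thus m = 40 disproves the claim, and no smaller m works.

m = 40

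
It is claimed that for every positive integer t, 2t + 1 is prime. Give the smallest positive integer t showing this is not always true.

For t = 1, 2, 3 the conclusion holds.
t = 4: 2t + 1 = 9 = 3 × 3, composite.
Thus t = 4 disproves the claim, and no smaller t works.

t = 4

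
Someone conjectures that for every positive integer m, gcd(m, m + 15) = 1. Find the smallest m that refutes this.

For m = 1, 2 the conclusion holds.
m = 3: gcd(3, 18) = 3.
Thus m = 3 disproves the claim, and no smaller m works.

m = 3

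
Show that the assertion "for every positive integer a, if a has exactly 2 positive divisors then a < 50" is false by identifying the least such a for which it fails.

a = 53

We need the least positive integer a for which a has exactly 2 positive divisors but the claim fails.
For a = 2, 3, 5, 7, …, 41, 43, 47 the conclusion holds.
a = 53: τ(53) = 2; 53 ≥ 50.
Hence a = 53 is a counterexample.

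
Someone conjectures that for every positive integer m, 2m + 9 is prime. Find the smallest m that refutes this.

m = 3

m = 1: 2m + 9 = 11, prime.
m = 2: 2m + 9 = 13, prime.
m = 3: 2m + 9 = 15 = 3 × 5, composite.
Hence m = 3 is a counterexample.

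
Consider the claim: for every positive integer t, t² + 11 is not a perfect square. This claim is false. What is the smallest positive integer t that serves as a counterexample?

Check each positive integer t in order until t² + 11 is a perfect square.
The first 4 eligible values, up to t = 4, all satisfy the conclusion.
t = 5: 5² + 11 = 36 = 6², a perfect square.
So t = 5 is the smallest counterexample.

t = 5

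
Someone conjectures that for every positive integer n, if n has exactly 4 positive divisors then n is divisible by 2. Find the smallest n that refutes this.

n = 15

A counterexample is any positive integer n such that n has exactly 4 positive divisors but n is not divisible by 2; we check each in order.
n = 6: τ(6) = 4; 6 mod 2 = 0.
n = 8: τ(8) = 4; 8 mod 2 = 0.
n = 10: τ(10) = 4; 10 mod 2 = 0.
n = 14: τ(14) = 4; 14 mod 2 = 0.
n = 15: τ(15) = 4; 15 mod 2 = 1.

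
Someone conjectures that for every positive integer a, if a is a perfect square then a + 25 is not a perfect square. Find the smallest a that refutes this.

a = 144

We need the least positive integer a for which a is a perfect square but a + 25 is a perfect square.
For a = 1, 4, 9, 16, …, 81, 100, 121 the conclusion holds.
a = 144: 144 = 12² and 144 + 25 = 169 = 13².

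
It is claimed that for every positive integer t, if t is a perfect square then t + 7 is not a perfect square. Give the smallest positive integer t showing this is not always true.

For t = 1, 4 the conclusion holds.
t = 9: 9 = 3² and 9 + 7 = 16 = 4².
Thus t = 9 disproves the claim, and no smaller t works.

t = 9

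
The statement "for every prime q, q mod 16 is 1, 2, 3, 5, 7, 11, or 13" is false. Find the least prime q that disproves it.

We need the least prime q for which the claim fails.
For q = 2, 3, 5, 7, 11, 13, 17, 19, 23, 29 the conclusion holds.
q = 31: 31 mod 16 = 15 — not in {1, 2, 3, 5, 7, 11, 13}.
Thus q = 31 disproves the claim, and no smaller q works.

q = 31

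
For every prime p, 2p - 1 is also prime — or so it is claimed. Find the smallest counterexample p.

p = 5

A counterexample is any prime p such that 2p - 1 is not prime; we check each in order.
For p = 2, 3 the conclusion holds.
p = 5: 2p - 1 = 9 = 3 × 3, not prime.
So p = 5 is the smallest counterexample.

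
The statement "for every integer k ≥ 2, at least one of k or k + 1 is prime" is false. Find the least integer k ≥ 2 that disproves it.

k = 8

For k = 2, 3, 4, 5, 6, 7 the conclusion holds.
k = 8: 8 = 2 × 4; 9 = 3 × 3 — both composite.
Thus k = 8 disproves the claim, and no smaller k works.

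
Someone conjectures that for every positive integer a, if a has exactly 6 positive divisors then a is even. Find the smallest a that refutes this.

For a = 12, 18, 20, 28, 32, 44 the conclusion holds.
a = 45: divisors of 45: 1, 3, 5, 9, 15, 45; 45 is odd.
Hence a = 45 is a counterexample.

a = 45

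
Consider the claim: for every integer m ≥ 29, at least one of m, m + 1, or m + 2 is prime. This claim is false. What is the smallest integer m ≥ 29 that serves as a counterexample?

m = 32

A counterexample is any integer m ≥ 29 such that m, m + 1, m + 2 are all composite; we check each in order.
m = 29: 29 is prime.
m = 30: 31 is prime.
m = 31: 31 is prime.
m = 32: 32 = 2 × 16; 33 = 3 × 11; 34 = 2 × 17 — all composite.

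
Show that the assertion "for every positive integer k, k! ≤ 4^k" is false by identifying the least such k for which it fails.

We need the least positive integer k for which k! > 4^k.
The first 8 eligible values, up to k = 8, all satisfy the conclusion.
k = 9: k! = 362880 and 4^k = 262144, so 362880 > 262144.

k = 9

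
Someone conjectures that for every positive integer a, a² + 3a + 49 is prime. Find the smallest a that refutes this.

A counterexample is any positive integer a such that a² + 3a + 49 is not prime; we check each in order.
a = 1: a² + 3a + 49 = 53, prime.
a = 2: a² + 3a + 49 = 59, prime.
a = 3: a² + 3a + 49 = 67, prime.
a = 4: a² + 3a + 49 = 77 = 7 × 11, composite.
So a = 4 is the smallest counterexample.

a = 4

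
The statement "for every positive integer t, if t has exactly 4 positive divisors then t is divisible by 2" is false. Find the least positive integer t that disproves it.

A counterexample is any positive integer t such that t has exactly 4 positive divisors but t is not divisible by 2; we check each in order.
For t = 6, 8, 10, 14 the conclusion holds.
t = 15: τ(15) = 4; 15 mod 2 = 1.
Hence t = 15 is a counterexample.

t = 15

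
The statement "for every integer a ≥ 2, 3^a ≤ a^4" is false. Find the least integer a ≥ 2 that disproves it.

A counterexample is any integer a ≥ 2 such that 3^a > a^4; we check each in order.
a = 2: 3^a = 9 and a^4 = 16, so 9 ≤ 16.
a = 3: 3^a = 27 and a^4 = 81, so 27 ≤ 81.
a = 4: 3^a = 81 and a^4 = 256, so 81 ≤ 256.
a = 5: 3^a = 243 and a^4 = 625, so 243 ≤ 625.
a = 6: 3^a = 729 and a^4 = 1296, so 729 ≤ 1296.
a = 7: 3^a = 2187 and a^4 = 2401, so 2187 ≤ 2401.
a = 8: 3^a = 6561 and a^4 = 4096, so 6561 > 4096.

a = 8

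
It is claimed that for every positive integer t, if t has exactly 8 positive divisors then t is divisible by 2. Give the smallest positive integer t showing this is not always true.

The first 12 eligible values, up to t = 104, all satisfy the conclusion.
t = 105: τ(105) = 8; 105 mod 2 = 1.

t = 105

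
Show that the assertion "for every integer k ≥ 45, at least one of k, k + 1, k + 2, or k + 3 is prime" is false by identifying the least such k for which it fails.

k = 48

Check each integer k ≥ 45 in order until k, k + 1, k + 2, k + 3 are all composite.
For k = 45, 46, 47 the conclusion holds.
k = 48: 48 = 2 × 24; 49 = 7 × 7; 50 = 2 × 25; 51 = 3 × 17 — all composite.
Thus k = 48 disproves the claim, and no smaller k works.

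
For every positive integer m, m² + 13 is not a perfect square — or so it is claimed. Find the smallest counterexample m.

m = 6

We need the least positive integer m for which m² + 13 is a perfect square.
For m = 1, 2, 3, 4, 5 the conclusion holds.
m = 6: 6² + 13 = 49 = 7², a perfect square.
Hence m = 6 is a counterexample.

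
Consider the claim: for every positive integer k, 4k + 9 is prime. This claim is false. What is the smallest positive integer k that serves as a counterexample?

We need the least positive integer k for which 4k + 9 is not prime.
For k = 1, 2 the conclusion holds.
k = 3: 4k + 9 = 21 = 3 × 7, composite.
Thus k = 3 disproves the claim, and no smaller k works.

k = 3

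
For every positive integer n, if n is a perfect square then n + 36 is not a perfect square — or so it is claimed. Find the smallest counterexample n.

n = 64

n = 1: 1 + 36 = 37, not a perfect square.
n = 4: 4 + 36 = 40, not a perfect square.
n = 9: 9 + 36 = 45, not a perfect square.
n = 16: 16 + 36 = 52, not a perfect square.
n = 25: 25 + 36 = 61, not a perfect square.
n = 36: 36 + 36 = 72, not a perfect square.
n = 49: 49 + 36 = 85, not a perfect square.
n = 64: 64 = 8² and 64 + 36 = 100 = 10².
Thus n = 64 disproves the claim, and no smaller n works.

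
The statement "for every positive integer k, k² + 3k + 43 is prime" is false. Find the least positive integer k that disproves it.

k = 39

For k = 1, 2, 3, 4, …, 36, 37, 38 the conclusion holds.
k = 39: k² + 3k + 43 = 1681 = 41 × 41, composite.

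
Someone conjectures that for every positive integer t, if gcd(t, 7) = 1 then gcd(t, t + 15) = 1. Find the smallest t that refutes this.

t = 3

For t = 1, 2 the conclusion holds.
t = 3: gcd(3, 18) = 3.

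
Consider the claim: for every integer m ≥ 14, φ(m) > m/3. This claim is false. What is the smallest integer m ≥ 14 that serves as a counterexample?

For m = 14, 15, 16, 17 the conclusion holds.
m = 18: φ(18) = 6 and 18/3 = 6, so φ(18) ≤ 18/3.

m = 18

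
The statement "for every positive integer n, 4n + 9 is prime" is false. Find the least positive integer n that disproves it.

For n = 1, 2 the conclusion holds.
n = 3: 4n + 9 = 21 = 3 × 7, composite.

n = 3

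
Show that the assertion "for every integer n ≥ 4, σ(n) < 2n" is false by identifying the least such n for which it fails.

A counterexample is any integer n ≥ 4 such that the claim fails; we check each in order.
For n = 4, 5 the conclusion holds.
n = 6: σ(6) = 12; 12 ≥ 12.
So n = 6 is the smallest counterexample.

n = 6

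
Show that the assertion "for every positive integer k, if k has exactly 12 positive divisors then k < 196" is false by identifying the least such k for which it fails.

We need the least positive integer k for which k has exactly 12 positive divisors but the claim fails.
For k = 60, 72, 84, 90, …, 150, 156, 160 the conclusion holds.
k = 198: τ(198) = 12; 198 ≥ 196.

k = 198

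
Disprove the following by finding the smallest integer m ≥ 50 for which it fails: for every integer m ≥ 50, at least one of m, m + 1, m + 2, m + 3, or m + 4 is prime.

The first 4 eligible values, up to m = 53, all satisfy the conclusion.
m = 54: 54 = 2 × 27; 55 = 5 × 11; 56 = 2 × 28; 57 = 3 × 19; 58 = 2 × 29 — all composite.
So m = 54 is the smallest counterexample.

m = 54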